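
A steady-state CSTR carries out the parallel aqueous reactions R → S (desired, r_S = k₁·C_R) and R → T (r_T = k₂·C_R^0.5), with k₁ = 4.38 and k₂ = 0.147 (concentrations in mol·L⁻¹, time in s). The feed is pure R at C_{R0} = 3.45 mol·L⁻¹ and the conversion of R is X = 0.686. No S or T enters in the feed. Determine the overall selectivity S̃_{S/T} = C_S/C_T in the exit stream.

31.0

Exit C_R = C_{R0}(1−X) = 3.45×0.314 = 1.083 mol·L⁻¹.
Rates in a CSTR are evaluated at the outlet concentration: r_S = 4.38×1.083 = 4.745, r_T = 0.147×1.083^0.5 = 0.1530.
Overall selectivity = C_S/C_T = r_Sτ/(r_Tτ) = r_S/r_T = 31.0.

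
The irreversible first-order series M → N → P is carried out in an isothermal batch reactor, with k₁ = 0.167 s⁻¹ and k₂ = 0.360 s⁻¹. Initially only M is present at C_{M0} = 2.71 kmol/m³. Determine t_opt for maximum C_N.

Setting dC_N/dt = 0 gives t_opt = ln(k₂/k₁)/(k₂−k₁).
= ln(0.360/0.167)/(0.360−0.167) = ln(2.156)/0.1930 = 0.7681/0.1930 = 3.98 s.

3.98 s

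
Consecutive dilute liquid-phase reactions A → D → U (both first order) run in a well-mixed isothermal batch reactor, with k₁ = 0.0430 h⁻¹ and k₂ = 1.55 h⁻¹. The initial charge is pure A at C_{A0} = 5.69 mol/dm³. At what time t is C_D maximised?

Setting dC_D/dt = 0 gives t_opt = ln(k₂/k₁)/(k₂−k₁).
= ln(1.55/0.0430)/(1.55−0.0430) = ln(36.05)/1.507 = 3.585/1.507 = 2.38 h.

2.38 h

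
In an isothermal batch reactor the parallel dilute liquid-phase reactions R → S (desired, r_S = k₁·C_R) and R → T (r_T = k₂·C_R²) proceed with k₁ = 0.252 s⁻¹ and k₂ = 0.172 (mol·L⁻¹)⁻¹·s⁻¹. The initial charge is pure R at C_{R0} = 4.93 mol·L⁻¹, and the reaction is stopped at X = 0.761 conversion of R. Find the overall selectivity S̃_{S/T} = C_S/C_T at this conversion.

C_R = C_{R0}(1−X) = 1.178 mol·L⁻¹.
Along a PFR/batch, dC_S/dC_R = −r_S/(r_S+r_T) = −k₁/(k₁+k₂·C_R).
Integrating from C_{R0} to C_R: C_S = (0.252/0.172)·ln[(0.252+0.172·4.93)/(0.252+0.172·1.18)] = 1.465·ln(1.100/0.4547) = 1.294 mol·L⁻¹.
C_T = (C_{R0}−C_R)−C_S = 2.457 mol·L⁻¹; S̃_{S/T} = 1.294/2.457 = 0.527.

0.527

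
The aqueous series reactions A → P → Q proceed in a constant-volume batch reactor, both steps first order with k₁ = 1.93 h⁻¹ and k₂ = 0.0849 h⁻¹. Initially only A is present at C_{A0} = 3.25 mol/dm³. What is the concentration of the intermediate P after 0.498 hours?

Solving the coupled first-order balances gives C_P(t) = [k₁/(k₂−k₁)]·C_{A0}·(e^(−k₁t) − e^(−k₂t)).
e^(−k₁t) = e^(−1.93×0.498) = e^(−0.9611) = 0.3825; e^(−k₂t) = e^(−0.04228) = 0.9586.
C_P = 1.93×3.25/(0.0849−1.93) × (0.3825−0.9586) = (-3.400)×(-0.5761) = 1.959 mol/dm³.

1.96 mol/dm³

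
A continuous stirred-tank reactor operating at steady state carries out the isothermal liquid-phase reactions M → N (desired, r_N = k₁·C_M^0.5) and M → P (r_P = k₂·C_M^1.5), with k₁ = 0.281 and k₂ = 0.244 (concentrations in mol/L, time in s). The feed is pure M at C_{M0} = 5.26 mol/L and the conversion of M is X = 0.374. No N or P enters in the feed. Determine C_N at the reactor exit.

0.510 mol/L

Exit C_M = C_{M0}(1−X) = 5.26×0.626 = 3.293 mol/L.
A CSTR operates uniformly at the exit composition, giving r_N = 0.5099 and r_P = 1.458 (each k·C_M^n at C_M = 3.293).
Fraction of consumed M going to N: r_N/(r_N+r_P) = 0.2591.
C_N = 0.2591·C_{M0}·X = 0.2591×5.26×0.374 = 0.510 mol/L.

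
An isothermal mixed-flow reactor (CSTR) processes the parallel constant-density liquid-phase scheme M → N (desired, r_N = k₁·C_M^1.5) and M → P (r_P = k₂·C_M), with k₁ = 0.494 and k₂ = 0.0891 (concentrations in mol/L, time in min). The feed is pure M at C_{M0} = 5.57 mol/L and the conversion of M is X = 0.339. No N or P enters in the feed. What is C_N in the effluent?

1.73 mol/L

Exit C_M = C_{M0}(1−X) = 5.57×0.661 = 3.682 mol/L.
A CSTR operates uniformly at the exit composition, giving r_N = 3.490 and r_P = 0.3280 (each k·C_M^n at C_M = 3.682).
Fraction of consumed M going to N: r_N/(r_N+r_P) = 0.9141.
C_N = 0.9141·C_{M0}·X = 0.9141×5.57×0.339 = 1.73 mol/L.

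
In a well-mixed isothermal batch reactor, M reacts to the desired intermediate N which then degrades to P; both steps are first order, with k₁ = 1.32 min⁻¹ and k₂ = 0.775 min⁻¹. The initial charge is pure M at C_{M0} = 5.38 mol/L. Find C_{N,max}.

For a first-order series the maximum intermediate yield is C_{N,max}/C_{M0} = (k₁/k₂)^[k₂/(k₂−k₁)].
= (1.32/0.775)^(0.775/(0.775−1.32)) = (1.703)^(-1.422) = 0.4690.
C_{N,max} = 0.4690×5.38 = 2.52 mol/L.

2.52 mol/L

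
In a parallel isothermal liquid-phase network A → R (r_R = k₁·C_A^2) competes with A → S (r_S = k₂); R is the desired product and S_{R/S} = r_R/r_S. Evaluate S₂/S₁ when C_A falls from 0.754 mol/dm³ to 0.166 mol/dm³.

0.0485

S_{R/S} = (k₁/k₂)·C_A^2, so S₂/S₁ = (C_{A,2}/C_{A,1})^2.
= (0.166/0.754)^2 = (0.2202)^2 = 0.0485.
Selectivity toward R falls as C_A falls — high-concentration operation is favoured.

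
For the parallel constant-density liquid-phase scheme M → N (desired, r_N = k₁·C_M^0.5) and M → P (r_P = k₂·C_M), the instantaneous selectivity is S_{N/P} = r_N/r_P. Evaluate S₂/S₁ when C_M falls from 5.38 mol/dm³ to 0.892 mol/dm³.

S_{N/P} = (k₁/k₂)·C_M^-0.5, so S₂/S₁ = (C_{M,2}/C_{M,1})^-0.5.
= (0.892/5.38)^(-0.5) = (0.1658)^(-0.5) = 2.46.
Selectivity toward N rises as C_M falls — low-concentration operation is favoured.

2.46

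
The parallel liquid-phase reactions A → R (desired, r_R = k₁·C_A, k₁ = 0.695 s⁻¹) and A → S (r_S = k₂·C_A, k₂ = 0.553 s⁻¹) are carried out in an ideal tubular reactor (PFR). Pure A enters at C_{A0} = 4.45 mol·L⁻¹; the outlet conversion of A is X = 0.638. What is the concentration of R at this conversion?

C_A = C_{A0}(1−X) = 1.611 mol·L⁻¹.
Both paths are first order in A, so the instantaneous fraction to R is constant: dC_R/d(−C_A) = k₁/(k₁+k₂) = 0.5569.
C_R = 0.5569·(C_{A0}−C_A) = 0.5569×2.839 = 1.58 mol·L⁻¹.

1.58 mol·L⁻¹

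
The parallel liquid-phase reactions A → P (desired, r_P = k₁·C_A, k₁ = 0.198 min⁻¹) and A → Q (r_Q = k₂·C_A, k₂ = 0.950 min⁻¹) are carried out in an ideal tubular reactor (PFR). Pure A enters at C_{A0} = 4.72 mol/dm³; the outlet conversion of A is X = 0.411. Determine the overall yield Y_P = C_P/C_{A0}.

0.0709

C_A = C_{A0}(1−X) = 2.780 mol/dm³.
Both paths are first order in A, so the instantaneous fraction to P is constant: dC_P/d(−C_A) = k₁/(k₁+k₂) = 0.1725.
C_P = 0.1725·(C_{A0}−C_A) = 0.1725×1.940 = 0.335 mol/dm³.
Y_P = C_P/C_{A0} = 0.3346/4.72 = 0.0709.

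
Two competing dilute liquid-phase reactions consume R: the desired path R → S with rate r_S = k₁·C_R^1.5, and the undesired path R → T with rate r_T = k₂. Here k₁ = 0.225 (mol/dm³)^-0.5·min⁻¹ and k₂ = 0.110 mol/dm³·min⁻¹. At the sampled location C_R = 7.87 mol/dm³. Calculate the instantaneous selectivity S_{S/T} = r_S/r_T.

S_{S/T} = r_S/r_T = (k₁·C_R^1.5)/(k₂) = (k₁/k₂)·C_R^1.5.
= (0.225×7.870^1.5) / (0.110) = 4.968/0.1100 = 45.2.
Since the desired path is higher order in R, keeping C_R high (PFR or concentrated feed) favours S.

45.2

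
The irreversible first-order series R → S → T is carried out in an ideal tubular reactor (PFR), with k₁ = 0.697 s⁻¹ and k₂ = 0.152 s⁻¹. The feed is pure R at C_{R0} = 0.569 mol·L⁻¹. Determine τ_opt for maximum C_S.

Setting dC_S/dτ = 0 gives τ_opt = ln(k₂/k₁)/(k₂−k₁).
= ln(0.152/0.697)/(0.152−0.697) = ln(0.2181)/-0.5450 = -1.523/-0.5450 = 2.79 s.

2.79 s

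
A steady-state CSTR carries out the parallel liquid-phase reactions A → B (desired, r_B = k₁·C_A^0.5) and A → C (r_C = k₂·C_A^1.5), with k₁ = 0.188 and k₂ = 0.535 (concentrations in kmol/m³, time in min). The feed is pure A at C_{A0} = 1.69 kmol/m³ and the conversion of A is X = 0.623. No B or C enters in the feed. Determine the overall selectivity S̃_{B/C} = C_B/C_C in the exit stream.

Exit C_A = C_{A0}(1−X) = 1.69×0.377 = 0.6371 kmol/m³.
In a CSTR the entire volume is at exit conditions, so r_B = 0.188×0.6371^0.5 = 0.1501 and r_C = 0.535×0.6371^1.5 = 0.2721.
Overall selectivity = C_B/C_C = r_Bτ/(r_Cτ) = r_B/r_C = 0.552.

0.552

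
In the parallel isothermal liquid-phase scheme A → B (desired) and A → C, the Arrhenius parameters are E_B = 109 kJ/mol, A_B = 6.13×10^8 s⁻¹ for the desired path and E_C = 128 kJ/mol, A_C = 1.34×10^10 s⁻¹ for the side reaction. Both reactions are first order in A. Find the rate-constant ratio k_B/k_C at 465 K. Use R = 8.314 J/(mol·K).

6.23

k_B/k_C = (A_B/A_C)·exp[−(E_B−E_C)/(RT)] = (A_B/A_C)·exp[(E_C−E_B)/(RT)].
(E_C−E_B)/(RT) = (128−109)×10³/(8.314×465) = 19000/3866 = 4.915.
k_B/k_C = (6.13×10^8/1.34×10^10)·exp(4.915) = 0.04575 × 136.3 = 6.23.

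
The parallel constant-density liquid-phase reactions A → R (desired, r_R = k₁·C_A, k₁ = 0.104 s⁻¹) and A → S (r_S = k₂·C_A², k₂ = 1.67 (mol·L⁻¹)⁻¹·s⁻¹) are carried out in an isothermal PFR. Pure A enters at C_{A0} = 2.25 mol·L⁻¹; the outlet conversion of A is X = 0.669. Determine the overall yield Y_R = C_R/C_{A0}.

0.0291

C_A = C_{A0}(1−X) = 0.7447 mol·L⁻¹.
Along a PFR/batch, dC_R/dC_A = −r_R/(r_R+r_S) = −k₁/(k₁+k₂·C_A).
Integrating from C_{A0} to C_A: C_R = (0.104/1.67)·ln[(0.104+1.67·2.25)/(0.104+1.67·0.745)] = 0.06228·ln(3.861/1.348) = 0.06555 mol·L⁻¹.
Y_R = C_R/C_{A0} = 0.06555/2.25 = 0.0291.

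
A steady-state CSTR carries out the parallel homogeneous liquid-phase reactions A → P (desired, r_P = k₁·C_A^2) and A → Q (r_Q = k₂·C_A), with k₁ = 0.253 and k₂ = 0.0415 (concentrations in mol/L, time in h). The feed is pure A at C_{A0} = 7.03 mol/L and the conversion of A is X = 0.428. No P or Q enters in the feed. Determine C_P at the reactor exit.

2.89 mol/L

Exit C_A = C_{A0}(1−X) = 7.03×0.572 = 4.021 mol/L.
In a CSTR the entire volume is at exit conditions, so r_P = 0.253×4.021^2 = 4.091 and r_Q = 0.0415×4.021 = 0.1669.
Fraction of consumed A going to P: r_P/(r_P+r_Q) = 0.9608.
C_P = 0.9608·C_{A0}·X = 0.9608×7.03×0.428 = 2.89 mol/L.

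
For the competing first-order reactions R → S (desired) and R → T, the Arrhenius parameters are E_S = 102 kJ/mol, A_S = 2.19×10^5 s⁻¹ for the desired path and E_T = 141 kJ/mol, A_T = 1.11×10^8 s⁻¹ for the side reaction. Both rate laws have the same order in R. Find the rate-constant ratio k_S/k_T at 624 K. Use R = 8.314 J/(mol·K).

3.63

k_S/k_T = (A_S/A_T)·exp[−(E_S−E_T)/(RT)] = (A_S/A_T)·exp[(E_T−E_S)/(RT)].
(E_T−E_S)/(RT) = (141−102)×10³/(8.314×624) = 39000/5188 = 7.517.
k_S/k_T = (2.19×10^5/1.11×10^8)·exp(7.517) = 0.001973 × 1840 = 3.63.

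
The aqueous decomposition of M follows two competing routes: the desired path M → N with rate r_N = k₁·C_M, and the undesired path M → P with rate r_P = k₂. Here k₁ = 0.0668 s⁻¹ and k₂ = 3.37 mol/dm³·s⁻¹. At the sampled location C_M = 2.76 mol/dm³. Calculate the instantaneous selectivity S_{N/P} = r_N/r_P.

0.0547

S_{N/P} = r_N/r_P = (k₁·C_M)/(k₂) = (k₁/k₂)·C_M.
= (0.0668×2.760) / (3.37) = 0.1844/3.370 = 0.0547.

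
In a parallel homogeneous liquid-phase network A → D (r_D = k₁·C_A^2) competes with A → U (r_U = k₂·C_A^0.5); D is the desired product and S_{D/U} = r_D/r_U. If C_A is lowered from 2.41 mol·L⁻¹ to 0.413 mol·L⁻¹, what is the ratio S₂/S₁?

0.0709

S_{D/U} = (k₁/k₂)·C_A^1.5, so S₂/S₁ = (C_{A,2}/C_{A,1})^1.5.
= (0.413/2.41)^1.5 = (0.1714)^1.5 = 0.0709.
Selectivity toward D falls as C_A falls — high-concentration operation is favoured.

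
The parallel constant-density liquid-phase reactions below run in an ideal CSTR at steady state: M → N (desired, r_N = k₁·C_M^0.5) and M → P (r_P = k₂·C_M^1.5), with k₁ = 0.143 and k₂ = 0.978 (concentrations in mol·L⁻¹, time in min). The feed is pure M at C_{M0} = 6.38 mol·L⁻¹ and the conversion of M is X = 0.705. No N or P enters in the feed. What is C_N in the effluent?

Exit C_M = C_{M0}(1−X) = 6.38×0.295 = 1.882 mol·L⁻¹.
Rates in a CSTR are evaluated at the outlet concentration: r_N = 0.143×1.882^0.5 = 0.1962, r_P = 0.978×1.882^1.5 = 2.525.
Fraction of consumed M going to N: r_N/(r_N+r_P) = 0.07209.
C_N = 0.07209·C_{M0}·X = 0.07209×6.38×0.705 = 0.324 mol·L⁻¹.

0.324 mol·L⁻¹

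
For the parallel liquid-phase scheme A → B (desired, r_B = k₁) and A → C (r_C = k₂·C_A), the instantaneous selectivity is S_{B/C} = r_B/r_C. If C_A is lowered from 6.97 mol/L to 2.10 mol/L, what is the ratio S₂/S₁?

S_{B/C} = (k₁/k₂)·C_A⁻¹, so S₂/S₁ = (C_{A,2}/C_{A,1})⁻¹.
= 6.97/2.10 = 3.32.

3.32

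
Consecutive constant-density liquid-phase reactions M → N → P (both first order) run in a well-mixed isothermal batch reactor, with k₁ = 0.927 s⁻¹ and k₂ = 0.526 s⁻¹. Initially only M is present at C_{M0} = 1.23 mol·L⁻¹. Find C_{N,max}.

0.585 mol·L⁻¹

For a first-order series the maximum intermediate yield is C_{N,max}/C_{M0} = (k₁/k₂)^[k₂/(k₂−k₁)].
= (0.927/0.526)^(0.526/(0.526−0.927)) = (1.762)^(-1.312) = 0.4755.
C_{N,max} = 0.4755×1.23 = 0.585 mol·L⁻¹.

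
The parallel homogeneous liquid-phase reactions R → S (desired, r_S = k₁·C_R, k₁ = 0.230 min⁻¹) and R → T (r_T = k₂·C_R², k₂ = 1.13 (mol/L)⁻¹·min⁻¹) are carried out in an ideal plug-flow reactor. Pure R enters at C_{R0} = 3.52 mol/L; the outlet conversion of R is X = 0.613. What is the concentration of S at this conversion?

C_R = C_{R0}(1−X) = 1.362 mol/L.
Along a PFR/batch, dC_S/dC_R = −r_S/(r_S+r_T) = −k₁/(k₁+k₂·C_R).
Integrating from C_{R0} to C_R: C_S = (0.230/1.13)·ln[(0.230+1.13·3.52)/(0.230+1.13·1.36)] = 0.2035·ln(4.208/1.769) = 0.1763 mol/L.

0.176 mol/L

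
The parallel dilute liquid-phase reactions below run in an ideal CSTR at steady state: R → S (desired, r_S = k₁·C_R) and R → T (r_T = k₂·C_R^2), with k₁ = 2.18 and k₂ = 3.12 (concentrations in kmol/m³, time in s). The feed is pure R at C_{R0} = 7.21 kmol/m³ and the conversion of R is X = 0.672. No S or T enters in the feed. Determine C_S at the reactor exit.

1.11 kmol/m³

Exit C_R = C_{R0}(1−X) = 7.21×0.328 = 2.365 kmol/m³.
Rates in a CSTR are evaluated at the outlet concentration: r_S = 2.18×2.365 = 5.155, r_T = 3.12×2.365^2 = 17.45.
Fraction of consumed R going to S: r_S/(r_S+r_T) = 0.2281.
C_S = 0.2281·C_{R0}·X = 0.2281×7.21×0.672 = 1.11 kmol/m³.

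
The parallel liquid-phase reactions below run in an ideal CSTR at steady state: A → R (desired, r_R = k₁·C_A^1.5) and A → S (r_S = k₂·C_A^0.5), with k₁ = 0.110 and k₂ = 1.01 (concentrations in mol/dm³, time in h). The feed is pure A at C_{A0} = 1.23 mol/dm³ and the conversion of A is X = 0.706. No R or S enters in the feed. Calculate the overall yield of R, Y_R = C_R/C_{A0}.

Exit C_A = C_{A0}(1−X) = 1.23×0.294 = 0.3616 mol/dm³.
A CSTR operates uniformly at the exit composition, giving r_R = 0.02392 and r_S = 0.6074 (each k·C_A^n at C_A = 0.3616).
Fraction of consumed A going to R: r_R/(r_R+r_S) = 0.03789.
C_R = 0.03789·C_{A0}·X = 0.03789×1.23×0.706 = 0.0329 mol/dm³; Y_R = C_R/C_{A0} = 0.0268.

0.0268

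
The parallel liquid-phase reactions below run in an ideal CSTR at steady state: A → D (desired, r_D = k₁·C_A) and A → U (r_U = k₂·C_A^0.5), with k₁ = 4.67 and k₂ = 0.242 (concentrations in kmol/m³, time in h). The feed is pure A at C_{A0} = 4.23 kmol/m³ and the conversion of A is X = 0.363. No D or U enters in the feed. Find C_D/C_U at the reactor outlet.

31.7

Exit C_A = C_{A0}(1−X) = 4.23×0.637 = 2.695 kmol/m³.
A CSTR operates uniformly at the exit composition, giving r_D = 12.58 and r_U = 0.3972 (each k·C_A^n at C_A = 2.695).
Overall selectivity = C_D/C_U = r_Dτ/(r_Uτ) = r_D/r_U = 31.7.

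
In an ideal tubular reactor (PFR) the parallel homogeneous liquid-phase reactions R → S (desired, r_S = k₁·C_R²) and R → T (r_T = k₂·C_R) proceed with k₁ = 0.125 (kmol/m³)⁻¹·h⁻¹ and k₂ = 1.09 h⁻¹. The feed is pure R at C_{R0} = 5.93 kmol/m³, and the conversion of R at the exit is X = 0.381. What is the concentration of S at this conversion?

0.799 kmol/m³

C_R = C_{R0}(1−X) = 3.671 kmol/m³.
Along a PFR/batch, dC_T/dC_R = −r_T/(r_S+r_T) = −k₂/(k₂+k₁·C_R).
Integrating from C_{R0} to C_R: C_T = (1.09/0.125)·ln[(1.09+0.125·5.93)/(1.09+0.125·3.67)] = 8.720·ln(1.831/1.549) = 1.461 kmol/m³.
Then C_S = (C_{R0}−C_R) − C_T = 2.259 − 1.461 = 0.7988 kmol/m³.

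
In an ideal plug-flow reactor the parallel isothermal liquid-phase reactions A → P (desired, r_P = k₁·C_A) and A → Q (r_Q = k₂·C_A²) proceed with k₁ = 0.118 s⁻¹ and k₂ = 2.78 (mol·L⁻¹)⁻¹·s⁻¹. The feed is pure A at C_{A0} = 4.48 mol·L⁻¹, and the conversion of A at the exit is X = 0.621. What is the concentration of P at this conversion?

C_A = C_{A0}(1−X) = 1.698 mol·L⁻¹.
Along a PFR/batch, dC_P/dC_A = −r_P/(r_P+r_Q) = −k₁/(k₁+k₂·C_A).
Integrating from C_{A0} to C_A: C_P = (0.118/2.78)·ln[(0.118+2.78·4.48)/(0.118+2.78·1.70)] = 0.04245·ln(12.57/4.838) = 0.04053 mol·L⁻¹.

0.0405 mol·L⁻¹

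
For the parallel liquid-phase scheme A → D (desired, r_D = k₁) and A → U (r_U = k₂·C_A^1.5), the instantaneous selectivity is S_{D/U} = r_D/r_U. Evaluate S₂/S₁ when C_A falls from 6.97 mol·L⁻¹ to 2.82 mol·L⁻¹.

3.89

S_{D/U} = (k₁/k₂)·C_A^-1.5, so S₂/S₁ = (C_{A,2}/C_{A,1})^-1.5.
= (2.82/6.97)^(-1.5) = (0.4046)^(-1.5) = 3.89.
Selectivity toward D rises as C_A falls — low-concentration operation is favoured.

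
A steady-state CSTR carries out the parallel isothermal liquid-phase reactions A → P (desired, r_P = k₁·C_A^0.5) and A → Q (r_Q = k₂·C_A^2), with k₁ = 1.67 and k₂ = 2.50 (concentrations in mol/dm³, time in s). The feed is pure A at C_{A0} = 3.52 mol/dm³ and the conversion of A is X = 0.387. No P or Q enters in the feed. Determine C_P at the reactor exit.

Exit C_A = C_{A0}(1−X) = 3.52×0.613 = 2.158 mol/dm³.
A CSTR operates uniformly at the exit composition, giving r_P = 2.453 and r_Q = 11.64 (each k·C_A^n at C_A = 2.158).
Fraction of consumed A going to P: r_P/(r_P+r_Q) = 0.1741.
C_P = 0.1741·C_{A0}·X = 0.1741×3.52×0.387 = 0.237 mol/dm³.

0.237 mol/dm³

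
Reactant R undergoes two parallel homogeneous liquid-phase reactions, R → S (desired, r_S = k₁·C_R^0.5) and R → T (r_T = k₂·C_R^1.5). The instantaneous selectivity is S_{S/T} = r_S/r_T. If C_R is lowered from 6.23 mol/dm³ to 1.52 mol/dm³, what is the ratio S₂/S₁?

S_{S/T} = (k₁/k₂)·C_R⁻¹, so S₂/S₁ = (C_{R,2}/C_{R,1})⁻¹.
= 6.23/1.52 = 4.10.
Selectivity toward S rises as C_R falls — low-concentration operation is favoured.

4.10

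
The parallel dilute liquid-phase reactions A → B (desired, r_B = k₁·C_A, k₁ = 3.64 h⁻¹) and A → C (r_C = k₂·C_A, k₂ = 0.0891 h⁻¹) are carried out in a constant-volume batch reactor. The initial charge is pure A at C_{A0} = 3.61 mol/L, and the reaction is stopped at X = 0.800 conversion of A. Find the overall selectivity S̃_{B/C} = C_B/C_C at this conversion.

40.9

C_A = C_{A0}(1−X) = 0.7220 mol/L.
Both paths are first order in A, so the instantaneous fraction to B is constant: dC_B/d(−C_A) = k₁/(k₁+k₂) = 0.9761.
C_B = 0.9761·(C_{A0}−C_A) = 0.9761×2.888 = 2.82 mol/L.
C_C = (C_{A0}−C_A)−C_B = 0.06900 mol/L; S̃_{B/C} = 2.819/0.06900 = 40.9.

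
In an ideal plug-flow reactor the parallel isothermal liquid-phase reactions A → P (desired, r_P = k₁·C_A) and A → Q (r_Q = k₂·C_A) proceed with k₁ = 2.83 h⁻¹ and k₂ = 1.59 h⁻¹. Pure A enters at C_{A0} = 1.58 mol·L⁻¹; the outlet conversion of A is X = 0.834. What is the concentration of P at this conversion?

C_A = C_{A0}(1−X) = 0.2623 mol·L⁻¹.
Both paths are first order in A, so the instantaneous fraction to P is constant: dC_P/d(−C_A) = k₁/(k₁+k₂) = 0.6403.
C_P = 0.6403·(C_{A0}−C_A) = 0.6403×1.318 = 0.844 mol·L⁻¹.

0.844 mol·L⁻¹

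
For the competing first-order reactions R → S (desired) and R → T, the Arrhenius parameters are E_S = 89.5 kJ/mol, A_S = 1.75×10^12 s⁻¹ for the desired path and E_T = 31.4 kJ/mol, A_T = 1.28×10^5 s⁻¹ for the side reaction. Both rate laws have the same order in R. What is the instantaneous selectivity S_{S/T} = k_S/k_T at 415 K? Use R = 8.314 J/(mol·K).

With equal orders, S_{S/T} = k_S/k_T = (A_S/A_T)·exp[(E_T−E_S)/(RT)].
(E_T−E_S)/(RT) = (31.4−89.5)×10³/(8.314×415) = -58100/3450 = -16.84.
k_S/k_T = (1.75×10^12/1.28×10^5)·exp(-16.84) = 1.367×10^7 × 4.863×10^-8 = 0.665.
Since E_S > E_T, raising the temperature improves selectivity toward S.

0.665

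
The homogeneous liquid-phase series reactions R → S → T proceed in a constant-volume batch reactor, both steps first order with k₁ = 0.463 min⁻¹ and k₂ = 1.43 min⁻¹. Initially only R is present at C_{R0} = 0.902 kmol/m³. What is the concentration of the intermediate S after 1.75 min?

For first-order series with pure R initially, C_S(t) = k₁C_{R0}/(k₂−k₁)·(e^(−k₁t) − e^(−k₂t)).
e^(−k₁t) = e^(−0.463×1.75) = e^(−0.8103) = 0.4447; e^(−k₂t) = e^(−2.502) = 0.08188.
C_S = 0.463×0.902/(1.43−0.463) × (0.4447−0.08188) = 0.4319×0.3629 = 0.1567 kmol/m³.

0.157 kmol/m³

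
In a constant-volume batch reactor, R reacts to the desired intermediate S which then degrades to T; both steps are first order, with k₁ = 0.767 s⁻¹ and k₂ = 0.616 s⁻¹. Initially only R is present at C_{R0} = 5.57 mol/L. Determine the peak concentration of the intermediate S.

At the optimum, C_{S,max}/C_{R0} = (k₁/k₂)^[k₂/(k₂−k₁)].
= (0.767/0.616)^(0.616/(0.616−0.767)) = (1.245)^(-4.079) = 0.4089.
C_{S,max} = 0.4089×5.57 = 2.28 mol/L.

2.28 mol/L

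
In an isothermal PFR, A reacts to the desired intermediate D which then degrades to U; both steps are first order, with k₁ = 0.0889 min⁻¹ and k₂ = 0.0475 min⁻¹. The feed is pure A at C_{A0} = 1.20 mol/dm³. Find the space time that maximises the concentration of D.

15.1 min

Setting dC_D/dτ = 0 gives τ_opt = ln(k₂/k₁)/(k₂−k₁).
= ln(0.0475/0.0889)/(0.0475−0.0889) = ln(0.5343)/-0.04140 = -0.6268/-0.04140 = 15.1 min.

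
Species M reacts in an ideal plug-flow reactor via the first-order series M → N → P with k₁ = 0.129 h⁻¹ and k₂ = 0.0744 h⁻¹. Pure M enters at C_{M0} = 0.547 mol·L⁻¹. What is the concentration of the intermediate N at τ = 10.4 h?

0.258 mol·L⁻¹

The intermediate concentration in a first-order A→B→C sequence is C_N = k₁C_{M0}(e^(−k₁τ) − e^(−k₂τ))/(k₂−k₁).
e^(−k₁τ) = e^(−0.129×10.4) = e^(−1.342) = 0.2614; e^(−k₂τ) = e^(−0.7738) = 0.4613.
C_N = 0.129×0.547/(0.0744−0.129) × (0.2614−0.4613) = (-1.292)×(-0.1998) = 0.2583 mol·L⁻¹.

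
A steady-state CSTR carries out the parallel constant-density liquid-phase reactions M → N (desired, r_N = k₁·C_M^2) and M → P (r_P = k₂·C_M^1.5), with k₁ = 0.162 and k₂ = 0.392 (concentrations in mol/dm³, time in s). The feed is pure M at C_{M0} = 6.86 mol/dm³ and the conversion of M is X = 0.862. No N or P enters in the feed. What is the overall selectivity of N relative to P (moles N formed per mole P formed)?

0.402

Exit C_M = C_{M0}(1−X) = 6.86×0.138 = 0.9467 mol/dm³.
A CSTR operates uniformly at the exit composition, giving r_N = 0.1452 and r_P = 0.3611 (each k·C_M^n at C_M = 0.9467).
Overall selectivity = C_N/C_P = r_Nτ/(r_Pτ) = r_N/r_P = 0.402.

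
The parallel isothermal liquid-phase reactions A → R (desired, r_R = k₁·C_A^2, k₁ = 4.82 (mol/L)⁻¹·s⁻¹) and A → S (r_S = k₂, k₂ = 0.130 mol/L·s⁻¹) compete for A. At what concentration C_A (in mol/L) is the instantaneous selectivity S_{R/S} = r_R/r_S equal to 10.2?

0.525 mol/L

S_{R/S} = (k₁/k₂)·C_A^2 ⇒ C_A = (S·k₂/k₁)^(0.5).
= (10.2×0.130/4.82)^(0.5) = (0.2751)^(0.5) = 0.525 mol/L.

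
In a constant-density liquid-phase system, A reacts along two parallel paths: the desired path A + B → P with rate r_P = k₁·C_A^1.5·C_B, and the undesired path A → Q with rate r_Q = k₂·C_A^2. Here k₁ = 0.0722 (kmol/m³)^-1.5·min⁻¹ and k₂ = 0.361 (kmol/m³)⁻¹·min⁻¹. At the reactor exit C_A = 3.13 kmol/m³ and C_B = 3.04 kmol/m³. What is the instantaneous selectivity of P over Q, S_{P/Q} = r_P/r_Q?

S_{P/Q} = r_P/r_Q = (k₁·C_A^1.5·C_B)/(k₂·C_A^2) = (k₁/k₂)·C_A^-0.5·C_B.
= (0.0722×3.130^1.5×3.040) / (0.361×3.130^2) = 1.215/3.537 = 0.344.

0.344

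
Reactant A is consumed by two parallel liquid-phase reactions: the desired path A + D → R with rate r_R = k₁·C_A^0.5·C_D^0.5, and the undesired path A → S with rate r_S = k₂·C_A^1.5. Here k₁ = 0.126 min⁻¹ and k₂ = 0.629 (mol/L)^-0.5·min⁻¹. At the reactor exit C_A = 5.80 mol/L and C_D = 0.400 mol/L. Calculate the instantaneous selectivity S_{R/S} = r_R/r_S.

S_{R/S} = r_R/r_S = (k₁·C_A^0.5·C_D^0.5)/(k₂·C_A^1.5) = (k₁/k₂)·C_A⁻¹·C_D^0.5.
= (0.126×5.800^0.5×0.4000^0.5) / (0.629×5.800^1.5) = 0.1919/8.786 = 0.0218.
The undesired path is higher order in A, so low C_A (CSTR or dilute feed) favours R.

0.0218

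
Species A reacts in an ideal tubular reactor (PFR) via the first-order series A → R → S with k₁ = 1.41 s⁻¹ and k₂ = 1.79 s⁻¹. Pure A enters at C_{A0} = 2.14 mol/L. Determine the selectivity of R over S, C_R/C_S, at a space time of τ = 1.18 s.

For first-order series with pure A initially, C_R(τ) = k₁C_{A0}/(k₂−k₁)·(e^(−k₁τ) − e^(−k₂τ)).
e^(−k₁τ) = e^(−1.41×1.18) = e^(−1.664) = 0.1894; e^(−k₂τ) = e^(−2.112) = 0.1210.
C_R = 1.41×2.14/(1.79−1.41) × (0.1894−0.1210) = 7.941×0.06845 = 0.5435 mol/L.
C_A = C_{A0}e^(−k₁τ) = 0.4054 mol/L, so C_S = C_{A0}−C_A−C_R = 1.191 mol/L; C_R/C_S = 0.456.

0.456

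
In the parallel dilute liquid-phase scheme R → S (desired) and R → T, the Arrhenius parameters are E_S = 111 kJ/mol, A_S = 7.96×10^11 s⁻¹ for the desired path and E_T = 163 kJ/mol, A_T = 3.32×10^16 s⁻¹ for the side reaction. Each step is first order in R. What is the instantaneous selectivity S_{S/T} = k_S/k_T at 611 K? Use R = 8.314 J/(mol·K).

0.669

Since both paths have the same order in R, the concentration cancels and S_{S/T} = k_S/k_T = (A_S/A_T)·exp[(E_T−E_S)/(RT)].
(E_T−E_S)/(RT) = (163−111)×10³/(8.314×611) = 52000/5080 = 10.24.
k_S/k_T = (7.96×10^11/3.32×10^16)·exp(10.24) = 2.398×10^-5 × 27904 = 0.669.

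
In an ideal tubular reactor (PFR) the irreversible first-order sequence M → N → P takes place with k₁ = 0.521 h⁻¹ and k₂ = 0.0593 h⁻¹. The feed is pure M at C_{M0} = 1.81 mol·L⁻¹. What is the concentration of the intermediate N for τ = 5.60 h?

1.35 mol·L⁻¹

Solving the coupled first-order balances gives C_N(τ) = [k₁/(k₂−k₁)]·C_{M0}·(e^(−k₁τ) − e^(−k₂τ)).
e^(−k₁τ) = e^(−0.521×5.60) = e^(−2.918) = 0.05406; e^(−k₂τ) = e^(−0.3321) = 0.7174.
C_N = 0.521×1.81/(0.0593−0.521) × (0.05406−0.7174) = (-2.042)×(-0.6634) = 1.355 mol·L⁻¹.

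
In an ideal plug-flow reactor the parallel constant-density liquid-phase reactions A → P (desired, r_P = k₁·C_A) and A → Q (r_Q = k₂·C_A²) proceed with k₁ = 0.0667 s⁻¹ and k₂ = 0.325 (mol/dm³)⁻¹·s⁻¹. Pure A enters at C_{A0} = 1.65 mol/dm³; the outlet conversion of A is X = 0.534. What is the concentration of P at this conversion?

0.132 mol/dm³

C_A = C_{A0}(1−X) = 0.7689 mol/dm³.
Along a PFR/batch, dC_P/dC_A = −r_P/(r_P+r_Q) = −k₁/(k₁+k₂·C_A).
Integrating from C_{A0} to C_A: C_P = (0.0667/0.325)·ln[(0.0667+0.325·1.65)/(0.0667+0.325·0.769)] = 0.2052·ln(0.6029/0.3166) = 0.1322 mol/dm³.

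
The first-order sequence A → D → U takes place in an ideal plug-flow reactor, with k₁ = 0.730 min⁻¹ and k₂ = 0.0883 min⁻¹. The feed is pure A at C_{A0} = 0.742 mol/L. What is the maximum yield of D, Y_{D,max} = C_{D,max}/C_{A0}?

0.748

Evaluating C_D at τ_opt = ln(k₂/k₁)/(k₂−k₁) gives C_{D,max}/C_{A0} = (k₁/k₂)^[k₂/(k₂−k₁)].
= (0.730/0.0883)^(0.0883/(0.0883−0.730)) = (8.267)^(-0.1376) = 0.7478.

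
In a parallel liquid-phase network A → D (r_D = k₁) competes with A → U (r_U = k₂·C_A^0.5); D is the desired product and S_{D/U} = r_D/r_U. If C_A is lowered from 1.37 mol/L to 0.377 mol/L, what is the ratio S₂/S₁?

1.91

S_{D/U} = (k₁/k₂)·C_A^-0.5, so S₂/S₁ = (C_{A,2}/C_{A,1})^-0.5.
= (0.377/1.37)^(-0.5) = (0.2752)^(-0.5) = 1.91.
Selectivity toward D rises as C_A falls — low-concentration operation is favoured.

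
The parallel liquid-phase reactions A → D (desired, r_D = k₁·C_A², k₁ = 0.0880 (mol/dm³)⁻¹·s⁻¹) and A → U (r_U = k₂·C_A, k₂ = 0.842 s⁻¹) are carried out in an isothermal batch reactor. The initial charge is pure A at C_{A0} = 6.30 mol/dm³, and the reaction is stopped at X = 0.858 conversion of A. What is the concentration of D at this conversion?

C_A = C_{A0}(1−X) = 0.8946 mol/dm³.
Along a PFR/batch, dC_U/dC_A = −r_U/(r_D+r_U) = −k₂/(k₂+k₁·C_A).
Integrating from C_{A0} to C_A: C_U = (0.842/0.0880)·ln[(0.842+0.0880·6.30)/(0.842+0.0880·0.895)] = 9.568·ln(1.396/0.9207) = 3.985 mol/dm³.
Then C_D = (C_{A0}−C_A) − C_U = 5.405 − 3.985 = 1.420 mol/dm³.

1.42 mol/dm³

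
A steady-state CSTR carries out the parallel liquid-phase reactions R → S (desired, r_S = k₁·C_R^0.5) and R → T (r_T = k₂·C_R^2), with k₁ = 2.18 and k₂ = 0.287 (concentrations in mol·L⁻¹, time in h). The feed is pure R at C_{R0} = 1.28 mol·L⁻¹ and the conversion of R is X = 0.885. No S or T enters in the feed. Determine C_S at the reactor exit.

Exit C_R = C_{R0}(1−X) = 1.28×0.115 = 0.1472 mol·L⁻¹.
Rates in a CSTR are evaluated at the outlet concentration: r_S = 2.18×0.1472^0.5 = 0.8364, r_T = 0.287×0.1472^2 = 0.006219.
Fraction of consumed R going to S: r_S/(r_S+r_T) = 0.9926.
C_S = 0.9926·C_{R0}·X = 0.9926×1.28×0.885 = 1.12 mol·L⁻¹.

1.12 mol·L⁻¹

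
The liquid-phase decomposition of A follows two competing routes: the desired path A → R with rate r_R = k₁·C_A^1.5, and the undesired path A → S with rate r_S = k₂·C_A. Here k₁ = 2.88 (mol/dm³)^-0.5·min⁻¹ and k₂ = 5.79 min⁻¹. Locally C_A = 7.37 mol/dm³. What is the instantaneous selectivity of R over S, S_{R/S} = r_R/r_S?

1.35

S_{R/S} = r_R/r_S = (k₁·C_A^1.5)/(k₂·C_A) = (k₁/k₂)·C_A^0.5.
= (2.88×7.370^1.5) / (5.79×7.370) = 57.62/42.67 = 1.35.
Since the desired path is higher order in A, keeping C_A high (PFR or concentrated feed) favours R.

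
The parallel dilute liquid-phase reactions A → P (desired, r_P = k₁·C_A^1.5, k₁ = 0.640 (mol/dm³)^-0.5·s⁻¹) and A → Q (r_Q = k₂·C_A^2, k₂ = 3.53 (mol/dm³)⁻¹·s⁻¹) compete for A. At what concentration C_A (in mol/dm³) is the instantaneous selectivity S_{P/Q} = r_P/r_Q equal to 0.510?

S_{P/Q} = (k₁/k₂)·C_A^-0.5 ⇒ C_A = (S·k₂/k₁)^(-2).
= (0.510×3.53/0.640)^(-2) = (2.813)^(-2) = 0.126 mol/dm³.

0.126 mol/dm³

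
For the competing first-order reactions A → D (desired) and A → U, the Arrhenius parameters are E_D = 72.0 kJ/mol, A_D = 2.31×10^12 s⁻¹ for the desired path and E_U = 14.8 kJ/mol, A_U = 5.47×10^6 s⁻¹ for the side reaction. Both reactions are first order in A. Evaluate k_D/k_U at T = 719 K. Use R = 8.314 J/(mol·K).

k_D/k_U = (A_D/A_U)·exp[−(E_D−E_U)/(RT)] = (A_D/A_U)·exp[(E_U−E_D)/(RT)].
(E_U−E_D)/(RT) = (14.8−72.0)×10³/(8.314×719) = -57200/5978 = -9.569.
k_D/k_U = (2.31×10^12/5.47×10^6)·exp(-9.569) = 4.223×10^5 × 6.988×10^-5 = 29.5.
Since E_D > E_U, raising the temperature improves selectivity toward D.

29.5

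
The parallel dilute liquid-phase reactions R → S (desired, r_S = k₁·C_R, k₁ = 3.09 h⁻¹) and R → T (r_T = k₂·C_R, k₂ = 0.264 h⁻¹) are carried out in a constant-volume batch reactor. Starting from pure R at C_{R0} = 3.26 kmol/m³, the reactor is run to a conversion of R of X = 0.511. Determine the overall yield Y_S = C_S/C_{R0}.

C_R = C_{R0}(1−X) = 1.594 kmol/m³.
Both paths are first order in R, so the instantaneous fraction to S is constant: dC_S/d(−C_R) = k₁/(k₁+k₂) = 0.9213.
C_S = 0.9213·(C_{R0}−C_R) = 0.9213×1.666 = 1.53 kmol/m³.
Y_S = C_S/C_{R0} = 1.535/3.26 = 0.471.

0.471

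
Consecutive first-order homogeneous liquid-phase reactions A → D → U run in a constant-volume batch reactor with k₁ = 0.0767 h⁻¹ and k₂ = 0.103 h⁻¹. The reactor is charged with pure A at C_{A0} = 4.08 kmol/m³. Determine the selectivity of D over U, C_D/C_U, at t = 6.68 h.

2.36

The intermediate concentration in a first-order A→B→C sequence is C_D = k₁C_{A0}(e^(−k₁t) − e^(−k₂t))/(k₂−k₁).
e^(−k₁t) = e^(−0.0767×6.68) = e^(−0.5124) = 0.5991; e^(−k₂t) = e^(−0.6880) = 0.5026.
C_D = 0.0767×4.08/(0.103−0.0767) × (0.5991−0.5026) = 11.90×0.09652 = 1.148 kmol/m³.
C_A = C_{A0}e^(−k₁t) = 2.444 kmol/m³, so C_U = C_{A0}−C_A−C_D = 0.4873 kmol/m³; C_D/C_U = 2.36.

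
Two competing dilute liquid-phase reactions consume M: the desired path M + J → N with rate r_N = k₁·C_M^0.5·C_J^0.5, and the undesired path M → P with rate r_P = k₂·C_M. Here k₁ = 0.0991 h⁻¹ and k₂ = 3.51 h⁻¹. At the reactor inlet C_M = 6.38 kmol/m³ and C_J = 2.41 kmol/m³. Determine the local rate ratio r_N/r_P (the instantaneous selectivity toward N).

S_{N/P} = r_N/r_P = (k₁·C_M^0.5·C_J^0.5)/(k₂·C_M) = (k₁/k₂)·C_M^-0.5·C_J^0.5.
= (0.0991×6.380^0.5×2.410^0.5) / (3.51×6.380) = 0.3886/22.39 = 0.0174.
The undesired path is higher order in M, so low C_M (CSTR or dilute feed) favours N.

0.0174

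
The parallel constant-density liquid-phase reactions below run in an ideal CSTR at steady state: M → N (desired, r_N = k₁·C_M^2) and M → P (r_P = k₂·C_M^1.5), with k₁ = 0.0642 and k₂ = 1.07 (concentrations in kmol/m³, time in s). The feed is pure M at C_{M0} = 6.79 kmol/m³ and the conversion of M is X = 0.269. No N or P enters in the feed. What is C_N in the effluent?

0.215 kmol/m³

Exit C_M = C_{M0}(1−X) = 6.79×0.731 = 4.963 kmol/m³.
In a CSTR the entire volume is at exit conditions, so r_N = 0.0642×4.963^2 = 1.582 and r_P = 1.07×4.963^1.5 = 11.83.
Fraction of consumed M going to N: r_N/(r_N+r_P) = 0.1179.
C_N = 0.1179·C_{M0}·X = 0.1179×6.79×0.269 = 0.215 kmol/m³.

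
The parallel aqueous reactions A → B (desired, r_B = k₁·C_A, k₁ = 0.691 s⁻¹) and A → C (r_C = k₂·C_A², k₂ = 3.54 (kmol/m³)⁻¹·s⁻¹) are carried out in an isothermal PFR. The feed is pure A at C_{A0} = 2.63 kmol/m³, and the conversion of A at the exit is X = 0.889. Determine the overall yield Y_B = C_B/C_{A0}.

C_A = C_{A0}(1−X) = 0.2919 kmol/m³.
Along a PFR/batch, dC_B/dC_A = −r_B/(r_B+r_C) = −k₁/(k₁+k₂·C_A).
Integrating from C_{A0} to C_A: C_B = (0.691/3.54)·ln[(0.691+3.54·2.63)/(0.691+3.54·0.292)] = 0.1952·ln(10.00/1.724) = 0.3431 kmol/m³.
Y_B = C_B/C_{A0} = 0.3431/2.63 = 0.130.

0.130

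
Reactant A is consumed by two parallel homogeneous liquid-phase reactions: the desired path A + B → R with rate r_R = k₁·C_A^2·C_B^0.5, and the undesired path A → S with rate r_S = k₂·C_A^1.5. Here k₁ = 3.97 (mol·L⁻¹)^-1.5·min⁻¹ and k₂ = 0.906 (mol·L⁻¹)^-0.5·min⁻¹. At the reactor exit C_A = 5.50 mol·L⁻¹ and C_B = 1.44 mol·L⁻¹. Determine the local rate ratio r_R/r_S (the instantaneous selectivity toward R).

S_{R/S} = r_R/r_S = (k₁·C_A^2·C_B^0.5)/(k₂·C_A^1.5) = (k₁/k₂)·C_A^0.5·C_B^0.5.
= (3.97×5.500^2×1.440^0.5) / (0.906×5.500^1.5) = 144.1/11.69 = 12.3.

12.3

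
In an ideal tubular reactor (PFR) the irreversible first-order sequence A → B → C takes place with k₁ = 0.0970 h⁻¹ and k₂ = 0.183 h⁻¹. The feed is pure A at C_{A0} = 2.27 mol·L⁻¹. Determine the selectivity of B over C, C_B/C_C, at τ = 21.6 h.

0.154

For first-order series with pure A initially, C_B(τ) = k₁C_{A0}/(k₂−k₁)·(e^(−k₁τ) − e^(−k₂τ)).
e^(−k₁τ) = e^(−0.0970×21.6) = e^(−2.095) = 0.1230; e^(−k₂τ) = e^(−3.953) = 0.01920.
C_B = 0.0970×2.27/(0.183−0.0970) × (0.1230−0.01920) = 2.560×0.1038 = 0.2659 mol·L⁻¹.
C_A = C_{A0}e^(−k₁τ) = 0.2793 mol·L⁻¹, so C_C = C_{A0}−C_A−C_B = 1.725 mol·L⁻¹; C_B/C_C = 0.154.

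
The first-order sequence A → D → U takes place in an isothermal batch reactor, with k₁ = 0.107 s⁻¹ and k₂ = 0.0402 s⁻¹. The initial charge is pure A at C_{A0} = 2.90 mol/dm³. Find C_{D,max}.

1.61 mol/dm³

At the optimum, C_{D,max}/C_{A0} = (k₁/k₂)^[k₂/(k₂−k₁)].
= (0.107/0.0402)^(0.0402/(0.0402−0.107)) = (2.662)^(-0.6018) = 0.5548.
C_{D,max} = 0.5548×2.90 = 1.61 mol/dm³.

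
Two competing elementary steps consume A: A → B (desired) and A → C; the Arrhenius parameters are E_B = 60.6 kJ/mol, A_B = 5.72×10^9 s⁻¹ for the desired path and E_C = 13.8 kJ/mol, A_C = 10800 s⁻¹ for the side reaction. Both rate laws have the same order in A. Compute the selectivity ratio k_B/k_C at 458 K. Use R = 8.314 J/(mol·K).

k_B/k_C = (A_B/A_C)·exp[−(E_B−E_C)/(RT)] = (A_B/A_C)·exp[(E_C−E_B)/(RT)].
(E_C−E_B)/(RT) = (13.8−60.6)×10³/(8.314×458) = -46800/3808 = -12.29.
k_B/k_C = (5.72×10^9/10800)·exp(-12.29) = 5.296×10^5 × 4.595×10^-6 = 2.43.

2.43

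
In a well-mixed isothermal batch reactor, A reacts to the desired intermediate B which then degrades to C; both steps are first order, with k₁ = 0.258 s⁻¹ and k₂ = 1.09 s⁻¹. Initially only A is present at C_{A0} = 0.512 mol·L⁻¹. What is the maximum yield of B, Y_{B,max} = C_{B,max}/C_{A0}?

0.151

For a first-order series the maximum intermediate yield is C_{B,max}/C_{A0} = (k₁/k₂)^[k₂/(k₂−k₁)].
= (0.258/1.09)^(1.09/(1.09−0.258)) = (0.2367)^(1.310) = 0.1514.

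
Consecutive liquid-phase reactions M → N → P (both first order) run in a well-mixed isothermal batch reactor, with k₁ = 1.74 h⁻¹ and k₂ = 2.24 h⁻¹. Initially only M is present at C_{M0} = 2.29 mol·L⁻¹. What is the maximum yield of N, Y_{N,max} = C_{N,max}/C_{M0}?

Evaluating C_N at t_opt = ln(k₂/k₁)/(k₂−k₁) gives C_{N,max}/C_{M0} = (k₁/k₂)^[k₂/(k₂−k₁)].
= (1.74/2.24)^(2.24/(2.24−1.74)) = (0.7768)^(4.480) = 0.3225.

0.323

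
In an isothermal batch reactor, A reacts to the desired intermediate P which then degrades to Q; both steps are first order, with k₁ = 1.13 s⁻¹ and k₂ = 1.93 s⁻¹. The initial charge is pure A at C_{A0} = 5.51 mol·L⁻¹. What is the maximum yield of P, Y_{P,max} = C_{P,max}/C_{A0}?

0.275

For a first-order series the maximum intermediate yield is C_{P,max}/C_{A0} = (k₁/k₂)^[k₂/(k₂−k₁)].
= (1.13/1.93)^(1.93/(1.93−1.13)) = (0.5855)^(2.412) = 0.2749.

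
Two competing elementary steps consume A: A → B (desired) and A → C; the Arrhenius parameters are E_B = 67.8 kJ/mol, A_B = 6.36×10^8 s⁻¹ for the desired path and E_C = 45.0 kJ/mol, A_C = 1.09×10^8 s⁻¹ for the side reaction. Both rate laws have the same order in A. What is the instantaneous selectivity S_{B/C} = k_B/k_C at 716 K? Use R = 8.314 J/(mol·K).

0.127

k_B/k_C = (A_B/A_C)·exp[−(E_B−E_C)/(RT)] = (A_B/A_C)·exp[(E_C−E_B)/(RT)].
(E_C−E_B)/(RT) = (45.0−67.8)×10³/(8.314×716) = -22800/5953 = -3.830.
k_B/k_C = (6.36×10^8/1.09×10^8)·exp(-3.830) = 5.835 × 0.02171 = 0.127.
Since E_B > E_C, raising the temperature improves selectivity toward B.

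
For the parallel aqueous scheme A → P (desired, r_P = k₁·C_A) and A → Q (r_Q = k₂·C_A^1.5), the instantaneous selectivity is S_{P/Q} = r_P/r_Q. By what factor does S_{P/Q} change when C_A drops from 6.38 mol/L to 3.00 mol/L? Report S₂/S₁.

1.46

S_{P/Q} = (k₁/k₂)·C_A^-0.5, so S₂/S₁ = (C_{A,2}/C_{A,1})^-0.5.
= (3.00/6.38)^(-0.5) = (0.4702)^(-0.5) = 1.46.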